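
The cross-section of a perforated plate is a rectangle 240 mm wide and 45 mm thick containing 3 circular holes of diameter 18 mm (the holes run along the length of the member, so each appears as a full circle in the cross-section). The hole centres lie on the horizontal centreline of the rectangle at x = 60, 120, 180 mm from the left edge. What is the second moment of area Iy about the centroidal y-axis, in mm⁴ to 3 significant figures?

Iy ≈ 5.00 × 10⁷ mm⁴

Treat the section as a set of non-overlapping primitives; coordinates are from the bounding-box lower-left.
Plate: 240 × 45, A = 10 800 mm², x = 120 mm, Ī = 51 840 000 mm⁴.
Hole 1 (subtracted): ⌀18, A = 254.47 mm², x = 60 mm, Ī = 5 153 mm⁴.
Hole 2 (subtracted): ⌀18, A = 254.47 mm², x = 120 mm, Ī = 5 153 mm⁴.
Hole 3 (subtracted): ⌀18, A = 254.47 mm², x = 180 mm, Ī = 5 153 mm⁴.
By symmetry the centroid is at mid-width, x̄ = 120 mm.
Transfer each piece to the centroidal y-axis using Ī + A·d² with d = x − 120:
  plate: d = 0 mm → contributes +51 840 000 mm⁴
  hole 1: d = -60 mm → contributes −921 241 mm⁴
  hole 2: d = 0 mm → contributes −5 153 mm⁴
  hole 3: d = 60 mm → contributes −921 241 mm⁴
Total I = 49 992 364 mm⁴.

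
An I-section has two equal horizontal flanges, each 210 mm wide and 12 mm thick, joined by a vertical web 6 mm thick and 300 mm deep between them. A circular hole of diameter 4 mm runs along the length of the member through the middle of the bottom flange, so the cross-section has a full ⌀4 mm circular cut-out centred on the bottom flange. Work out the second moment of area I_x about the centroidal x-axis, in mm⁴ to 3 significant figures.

I_x ≈ 1.36 × 10⁸ mm⁴

Break the section into simple shapes (no overlaps), measuring from the bottom-left corner of the bounding box.
Bottom flange: 210 × 12, A = 2 520 mm², y = 6 mm, Ī = 30 240 mm⁴.
Web: 6 × 300, A = 1 800 mm², y = 162 mm, Ī = 13 500 000 mm⁴.
Top flange: 210 × 12, A = 2 520 mm², y = 318 mm, Ī = 30 240 mm⁴.
Hole (subtracted): ⌀4, A = 12.566 mm², y = 6 mm, Ī = 12.566 mm⁴.
Centroid: ȳ = ΣA·y / ΣA = 162.29 mm.
Transfer each piece to the centroidal x-axis using Ī + A·d² with d = y − 162.29:
  bottom flange: d = -156.29 mm → contributes +61 582 920 mm⁴
  web: d = -0.28713 mm → contributes +13 500 148 mm⁴
  top flange: d = 155.71 mm → contributes +61 131 415 mm⁴
  hole: d = -156.29 mm → contributes −306 955 mm⁴
Total I = 135 907 529 mm⁴.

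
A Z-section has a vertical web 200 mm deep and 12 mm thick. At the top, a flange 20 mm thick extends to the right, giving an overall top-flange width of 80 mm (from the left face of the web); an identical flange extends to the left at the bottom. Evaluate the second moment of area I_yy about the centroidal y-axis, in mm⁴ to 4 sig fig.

I_yy ≈ 5.429 × 10⁶ mm⁴

Split into non-overlapping primitives; take the origin at the lower-left of the bounding box.
Web: 12 × 200, A = 2 400 mm², x = 74 mm, Ī = 28 800 mm⁴.
Top flange (beyond web): 68 × 20, A = 1 360 mm², x = 114 mm, Ī = 524 053 mm⁴.
Bottom flange (beyond web): 68 × 20, A = 1 360 mm², x = 34 mm, Ī = 524 053 mm⁴.
Centroid: x̄ = ΣA·x / ΣA = 74 mm.
Transfer each piece to the centroidal y-axis using Ī + A·d² with d = x − 74:
  web: d = 0 mm → contributes +28 800 mm⁴
  top flange (beyond web): d = 40 mm → contributes +2 700 053 mm⁴
  bottom flange (beyond web): d = -40 mm → contributes +2 700 053 mm⁴
Total I = 5 428 907 mm⁴.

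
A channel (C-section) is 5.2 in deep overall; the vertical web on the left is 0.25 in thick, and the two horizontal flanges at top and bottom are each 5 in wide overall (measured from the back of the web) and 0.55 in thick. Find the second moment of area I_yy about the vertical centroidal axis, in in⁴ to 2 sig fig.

I_yy ≈ 16 in⁴

Split into non-overlapping primitives; take the origin at the lower-left of the bounding box.
Web: 0.25 × 5.2, A = 1.3 in², x = 0.125 in, Ī = 0.006771 in⁴.
Top flange (beyond web): 4.75 × 0.55, A = 2.613 in², x = 2.625 in, Ī = 4.912 in⁴.
Bottom flange (beyond web): 4.75 × 0.55, A = 2.613 in², x = 2.625 in, Ī = 4.912 in⁴.
Centroid: x̄ = ΣA·x / ΣA = 2.127 in.
Transfer each piece to the vertical centroidal axis using Ī + A·d² with d = x − 2.127:
  web: d = -2.002 in → contributes +5.217 in⁴
  top flange (beyond web): d = 0.4981 in → contributes +5.56 in⁴
  bottom flange (beyond web): d = 0.4981 in → contributes +5.56 in⁴
Total I = 16.34 in⁴.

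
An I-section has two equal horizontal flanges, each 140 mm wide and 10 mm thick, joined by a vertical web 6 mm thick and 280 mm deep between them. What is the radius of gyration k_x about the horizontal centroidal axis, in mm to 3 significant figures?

k_x ≈ 125 mm

Decompose the section into non-overlapping parts with the origin at the bottom-left of its bounding rectangle.
Bottom flange: 140 × 10, A = 1 400 mm², y = 5 mm, Ī = 11 667 mm⁴.
Web: 6 × 280, A = 1 680 mm², y = 150 mm, Ī = 10 976 000 mm⁴.
Top flange: 140 × 10, A = 1 400 mm², y = 295 mm, Ī = 11 667 mm⁴.
By symmetry the centroid is at mid-height, ȳ = 150 mm.
Transfer each piece to the horizontal centroidal axis using Ī + A·d² with d = y − 150:
  bottom flange: d = -145 mm → contributes +29 446 667 mm⁴
  web: d = 0 mm → contributes +10 976 000 mm⁴
  top flange: d = 145 mm → contributes +29 446 667 mm⁴
Total I = 69 869 333 mm⁴.
Radius of gyration: k = √(I/A) = √(69 869 333 / 4 480) = 124.88 mm.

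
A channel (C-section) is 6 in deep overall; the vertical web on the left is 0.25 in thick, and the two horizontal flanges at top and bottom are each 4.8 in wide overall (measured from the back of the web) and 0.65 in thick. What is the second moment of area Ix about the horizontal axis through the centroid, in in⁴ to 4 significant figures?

Ix ≈ 47.03 in⁴

Treat the section as a set of non-overlapping primitives; coordinates are from the bounding-box lower-left.
Web: 0.25 × 6, A = 1.5 in², y = 3 in, Ī = 4.5 in⁴.
Top flange (beyond web): 4.55 × 0.65, A = 2.9575 in², y = 5.675 in, Ī = 0.104129 in⁴.
Bottom flange (beyond web): 4.55 × 0.65, A = 2.9575 in², y = 0.325 in, Ī = 0.104129 in⁴.
By symmetry the centroid is at mid-height, ȳ = 3 in.
Transfer each piece to the horizontal axis through the centroid using Ī + A·d² with d = y − 3:
  web: d = 0 in → contributes +4.5 in⁴
  top flange (beyond web): d = 2.675 in → contributes +21.2669 in⁴
  bottom flange (beyond web): d = -2.675 in → contributes +21.2669 in⁴
Total I = 47.0338 in⁴.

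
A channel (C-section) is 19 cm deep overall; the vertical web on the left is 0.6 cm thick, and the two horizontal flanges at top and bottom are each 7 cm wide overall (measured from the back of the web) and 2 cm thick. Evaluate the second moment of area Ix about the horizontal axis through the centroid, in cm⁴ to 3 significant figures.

Ix ≈ 2200 cm⁴

Treat the section as a set of non-overlapping primitives; coordinates are from the bounding-box lower-left.
Web: 0.6 × 19, A = 11.4 cm², y = 9.5 cm, Ī = 342.95 cm⁴.
Top flange (beyond web): 6.4 × 2, A = 12.8 cm², y = 18 cm, Ī = 4.2667 cm⁴.
Bottom flange (beyond web): 6.4 × 2, A = 12.8 cm², y = 1 cm, Ī = 4.2667 cm⁴.
By symmetry the centroid is at mid-height, ȳ = 9.5 cm.
Transfer each piece to the horizontal axis through the centroid using Ī + A·d² with d = y − 9.5:
  web: d = 0 cm → contributes +342.95 cm⁴
  top flange (beyond web): d = 8.5 cm → contributes +929.07 cm⁴
  bottom flange (beyond web): d = -8.5 cm → contributes +929.07 cm⁴
Total I = 2201.1 cm⁴.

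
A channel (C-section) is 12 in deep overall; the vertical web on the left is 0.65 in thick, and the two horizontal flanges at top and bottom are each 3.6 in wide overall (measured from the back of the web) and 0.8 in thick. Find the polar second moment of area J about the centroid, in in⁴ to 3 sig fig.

Treat the section as a set of non-overlapping primitives; coordinates are from the bounding-box lower-left.
Web: 0.65 × 12, A = 7.8 in², y = 6 in, Ī = 93.6 in⁴.
Top flange (beyond web): 2.95 × 0.8, A = 2.36 in², y = 11.6 in, Ī = 0.12587 in⁴.
Bottom flange (beyond web): 2.95 × 0.8, A = 2.36 in², y = 0.4 in, Ī = 0.12587 in⁴.
By symmetry the centroid is at mid-height, ȳ = 6 in.
Transfer each piece to the centroidal x-axis using Ī + A·d² with d = y − 6:
  web: d = 0 in → contributes +93.6 in⁴
  top flange (beyond web): d = 5.6 in → contributes +74.135 in⁴
  bottom flange (beyond web): d = -5.6 in → contributes +74.135 in⁴
Total I = 241.87 in⁴.
For the y-axis: x̄ = 1.0036 in.
Repeating about the centroidal y-axis gives I_y = 13.225 in⁴.
Polar second moment: J = I_x + I_y = 255.1 in⁴.

J ≈ 255 in⁴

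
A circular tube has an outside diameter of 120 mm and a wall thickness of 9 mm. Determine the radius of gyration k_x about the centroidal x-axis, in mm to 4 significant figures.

Break the section into simple shapes (no overlaps), measuring from the bottom-left corner of the bounding box.
Outer circle: ⌀120, A = 11309.7 mm², y = 60 mm, Ī = 10 178 760 mm⁴.
Bore (subtracted): ⌀102, A = 8171.28 mm², y = 60 mm, Ī = 5 313 376 mm⁴.
By symmetry the centroid is at mid-height, ȳ = 60 mm.
All pieces are centred on the centroidal x-axis, so I = ΣĪ (holes subtracted) = 4 865 384 mm⁴.
Radius of gyration: k = √(I/A) = √(4 865 384 / 3138.45) = 39.3732 mm.

k_x ≈ 39.37 mm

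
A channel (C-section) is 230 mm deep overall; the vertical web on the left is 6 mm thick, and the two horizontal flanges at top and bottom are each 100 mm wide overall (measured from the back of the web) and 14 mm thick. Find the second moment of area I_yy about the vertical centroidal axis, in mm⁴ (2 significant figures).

Decompose the section into non-overlapping parts with the origin at the bottom-left of its bounding rectangle.
Web: 6 × 230, A = 1 380 mm², x = 3 mm, Ī = 4 140 mm⁴.
Top flange (beyond web): 94 × 14, A = 1 316 mm², x = 53 mm, Ī = 969 015 mm⁴.
Bottom flange (beyond web): 94 × 14, A = 1 316 mm², x = 53 mm, Ī = 969 015 mm⁴.
Centroid: x̄ = ΣA·x / ΣA = 35.8 mm.
Transfer each piece to the vertical centroidal axis using Ī + A·d² with d = x − 35.8:
  web: d = -32.8 mm → contributes +1 488 944 mm⁴
  top flange (beyond web): d = 17.2 mm → contributes +1 358 268 mm⁴
  bottom flange (beyond web): d = 17.2 mm → contributes +1 358 268 mm⁴
Total I = 4 205 479 mm⁴.

I_yy ≈ 4.2 × 10⁶ mm⁴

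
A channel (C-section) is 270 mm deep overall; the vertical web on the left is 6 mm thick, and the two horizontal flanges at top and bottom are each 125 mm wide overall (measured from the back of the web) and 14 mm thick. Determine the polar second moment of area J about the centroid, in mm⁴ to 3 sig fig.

Treat the section as a set of non-overlapping primitives; coordinates are from the bounding-box lower-left.
Web: 6 × 270, A = 1 620 mm², y = 135 mm, Ī = 9 841 500 mm⁴.
Top flange (beyond web): 119 × 14, A = 1 666 mm², y = 263 mm, Ī = 27 211 mm⁴.
Bottom flange (beyond web): 119 × 14, A = 1 666 mm², y = 7 mm, Ī = 27 211 mm⁴.
By symmetry the centroid is at mid-height, ȳ = 135 mm.
Transfer each piece to the centroidal x-axis using Ī + A·d² with d = y − 135:
  web: d = 0 mm → contributes +9 841 500 mm⁴
  top flange (beyond web): d = 128 mm → contributes +27 322 955 mm⁴
  bottom flange (beyond web): d = -128 mm → contributes +27 322 955 mm⁴
Total I = 64 487 411 mm⁴.
For the y-axis: x̄ = 45.054 mm.
Repeating about the centroidal y-axis gives I_y = 8 194 836 mm⁴.
Polar second moment: J = I_x + I_y = 72 682 247 mm⁴.

J ≈ 7.27 × 10⁷ mm⁴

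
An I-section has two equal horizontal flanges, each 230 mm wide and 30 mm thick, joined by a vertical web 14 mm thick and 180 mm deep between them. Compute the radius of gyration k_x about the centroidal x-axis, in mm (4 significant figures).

k_x ≈ 99.01 mm

Split into non-overlapping primitives; take the origin at the lower-left of the bounding box.
Bottom flange: 230 × 30, A = 6 900 mm², y = 15 mm, Ī = 517 500 mm⁴.
Web: 14 × 180, A = 2 520 mm², y = 120 mm, Ī = 6 804 000 mm⁴.
Top flange: 230 × 30, A = 6 900 mm², y = 225 mm, Ī = 517 500 mm⁴.
By symmetry the centroid is at mid-height, ȳ = 120 mm.
Transfer each piece to the centroidal x-axis using Ī + A·d² with d = y − 120:
  bottom flange: d = -105 mm → contributes +76 590 000 mm⁴
  web: d = 0 mm → contributes +6 804 000 mm⁴
  top flange: d = 105 mm → contributes +76 590 000 mm⁴
Total I = 159 984 000 mm⁴.
Radius of gyration: k = √(I/A) = √(159 984 000 / 16 320) = 99.0098 mm.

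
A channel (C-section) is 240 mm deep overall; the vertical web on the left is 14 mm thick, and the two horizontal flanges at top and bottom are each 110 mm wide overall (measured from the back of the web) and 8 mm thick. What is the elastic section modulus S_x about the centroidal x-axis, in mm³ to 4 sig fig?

Decompose the section into non-overlapping parts with the origin at the bottom-left of its bounding rectangle.
Web: 14 × 240, A = 3 360 mm², y = 120 mm, Ī = 16 128 000 mm⁴.
Top flange (beyond web): 96 × 8, A = 768 mm², y = 236 mm, Ī = 4 096 mm⁴.
Bottom flange (beyond web): 96 × 8, A = 768 mm², y = 4 mm, Ī = 4 096 mm⁴.
By symmetry the centroid is at mid-height, ȳ = 120 mm.
Transfer each piece to the centroidal x-axis using Ī + A·d² with d = y − 120:
  web: d = 0 mm → contributes +16 128 000 mm⁴
  top flange (beyond web): d = 116 mm → contributes +10 338 304 mm⁴
  bottom flange (beyond web): d = -116 mm → contributes +10 338 304 mm⁴
Total I = 36 804 608 mm⁴.
Extreme fibre distance c = 120 mm; S = I/c = 306 705 mm³.

S_x ≈ 3.067 × 10⁵ mm³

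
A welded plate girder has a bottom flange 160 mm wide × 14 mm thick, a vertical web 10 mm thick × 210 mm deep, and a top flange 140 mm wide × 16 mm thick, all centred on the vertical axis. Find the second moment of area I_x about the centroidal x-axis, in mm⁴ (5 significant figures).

I_x ≈ 6.4502 × 10⁷ mm⁴

Split into non-overlapping primitives; take the origin at the lower-left of the bounding box.
Bottom plate: 160 × 14, A = 2 240 mm², y = 7 mm, Ī = 36586.67 mm⁴.
Web plate: 10 × 210, A = 2 100 mm², y = 119 mm, Ī = 7 717 500 mm⁴.
Top plate: 140 × 16, A = 2 240 mm², y = 232 mm, Ī = 47786.67 mm⁴.
Centroid: ȳ = ΣA·y / ΣA = 119.3404 mm.
Transfer each piece to the centroidal x-axis using Ī + A·d² with d = y − 119.3404:
  bottom plate: d = -112.3404 mm → contributes +28 306 218 mm⁴
  web plate: d = -0.3404255 mm → contributes +7 717 743 mm⁴
  top plate: d = 112.6596 mm → contributes +28 478 269 mm⁴
Total I = 64 502 231 mm⁴.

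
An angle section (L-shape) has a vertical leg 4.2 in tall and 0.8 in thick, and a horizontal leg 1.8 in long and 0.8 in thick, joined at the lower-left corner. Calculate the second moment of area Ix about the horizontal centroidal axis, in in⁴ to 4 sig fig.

Split into non-overlapping primitives; take the origin at the lower-left of the bounding box.
Vertical leg: 0.8 × 4.2, A = 3.36 in², y = 2.1 in, Ī = 4.9392 in⁴.
Horizontal leg (remainder): 1 × 0.8, A = 0.8 in², y = 0.4 in, Ī = 0.0426667 in⁴.
Centroid: ȳ = ΣA·y / ΣA = 1.77308 in.
Transfer each piece to the horizontal centroidal axis using Ī + A·d² with d = y − 1.77308:
  vertical leg: d = 0.326923 in → contributes +5.29831 in⁴
  horizontal leg (remainder): d = -1.37308 in → contributes +1.55094 in⁴
Total I = 6.84925 in⁴.

Ix ≈ 6.849 in⁴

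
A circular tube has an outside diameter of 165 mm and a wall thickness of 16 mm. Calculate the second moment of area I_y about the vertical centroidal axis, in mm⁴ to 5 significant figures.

I_y ≈ 2.1024 × 10⁷ mm⁴

Split into non-overlapping primitives; take the origin at the lower-left of the bounding box.
Outer circle: ⌀165, A = 21382.46 mm², x = 82.5 mm, Ī = 36 383 601 mm⁴.
Bore (subtracted): ⌀133, A = 13892.91 mm², x = 82.5 mm, Ī = 15 359 478 mm⁴.
By symmetry the centroid is at mid-width, x̄ = 82.5 mm.
All pieces are centred on the vertical centroidal axis, so I = ΣĪ (holes subtracted) = 21 024 122 mm⁴.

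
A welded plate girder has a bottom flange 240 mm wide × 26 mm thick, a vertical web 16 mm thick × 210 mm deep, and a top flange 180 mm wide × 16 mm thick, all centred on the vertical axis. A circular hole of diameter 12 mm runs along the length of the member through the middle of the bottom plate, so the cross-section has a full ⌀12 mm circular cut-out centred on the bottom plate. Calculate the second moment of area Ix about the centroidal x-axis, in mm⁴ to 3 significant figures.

Decompose the section into non-overlapping parts with the origin at the bottom-left of its bounding rectangle.
Bottom plate: 240 × 26, A = 6 240 mm², y = 13 mm, Ī = 351 520 mm⁴.
Web plate: 16 × 210, A = 3 360 mm², y = 131 mm, Ī = 12 348 000 mm⁴.
Top plate: 180 × 16, A = 2 880 mm², y = 244 mm, Ī = 61 440 mm⁴.
Hole (subtracted): ⌀12, A = 113.1 mm², y = 13 mm, Ī = 1017.9 mm⁴.
Centroid: ȳ = ΣA·y / ΣA = 98.855 mm.
Transfer each piece to the centroidal x-axis using Ī + A·d² with d = y − 98.855:
  bottom plate: d = -85.855 mm → contributes +46 347 028 mm⁴
  web plate: d = 32.145 mm → contributes +15 819 899 mm⁴
  top plate: d = 145.15 mm → contributes +60 734 634 mm⁴
  hole: d = -85.855 mm → contributes −834 667 mm⁴
Total I = 122 066 894 mm⁴.

Ix ≈ 1.22 × 10⁸ mm⁴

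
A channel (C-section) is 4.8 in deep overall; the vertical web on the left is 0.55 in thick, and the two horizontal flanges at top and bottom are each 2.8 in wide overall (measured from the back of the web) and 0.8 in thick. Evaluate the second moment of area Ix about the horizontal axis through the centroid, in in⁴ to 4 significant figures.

Decompose the section into non-overlapping parts with the origin at the bottom-left of its bounding rectangle.
Web: 0.55 × 4.8, A = 2.64 in², y = 2.4 in, Ī = 5.0688 in⁴.
Top flange (beyond web): 2.25 × 0.8, A = 1.8 in², y = 4.4 in, Ī = 0.096 in⁴.
Bottom flange (beyond web): 2.25 × 0.8, A = 1.8 in², y = 0.4 in, Ī = 0.096 in⁴.
By symmetry the centroid is at mid-height, ȳ = 2.4 in.
Transfer each piece to the horizontal axis through the centroid using Ī + A·d² with d = y − 2.4:
  web: d = 0 in → contributes +5.0688 in⁴
  top flange (beyond web): d = 2 in → contributes +7.296 in⁴
  bottom flange (beyond web): d = -2 in → contributes +7.296 in⁴
Total I = 19.6608 in⁴.

Ix ≈ 19.66 in⁴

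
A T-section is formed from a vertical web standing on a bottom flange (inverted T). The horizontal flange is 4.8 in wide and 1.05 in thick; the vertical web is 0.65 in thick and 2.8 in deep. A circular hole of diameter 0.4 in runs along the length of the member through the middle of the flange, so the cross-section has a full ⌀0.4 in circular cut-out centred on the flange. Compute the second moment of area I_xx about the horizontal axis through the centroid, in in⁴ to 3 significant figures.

I_xx ≈ 6.57 in⁴

Split into non-overlapping primitives; take the origin at the lower-left of the bounding box.
Flange: 4.8 × 1.05, A = 5.04 in², y = 0.525 in, Ī = 0.46305 in⁴.
Web: 0.65 × 2.8, A = 1.82 in², y = 2.45 in, Ī = 1.1891 in⁴.
Hole (subtracted): ⌀0.4, A = 0.12566 in², y = 0.525 in, Ī = 0.0012566 in⁴.
Centroid: ȳ = ΣA·y / ΣA = 1.0452 in.
Transfer each piece to the horizontal axis through the centroid using Ī + A·d² with d = y − 1.0452:
  flange: d = -0.52024 in → contributes +1.8271 in⁴
  web: d = 1.4048 in → contributes +4.7805 in⁴
  hole: d = -0.52024 in → contributes −0.035268 in⁴
Total I = 6.5724 in⁴.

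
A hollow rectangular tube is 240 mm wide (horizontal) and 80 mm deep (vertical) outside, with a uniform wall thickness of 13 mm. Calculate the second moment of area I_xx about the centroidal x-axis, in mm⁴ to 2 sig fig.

I_xx ≈ 7.4 × 10⁶ mm⁴

Break the section into simple shapes (no overlaps), measuring from the bottom-left corner of the bounding box.
Outer rectangle: 240 × 80, A = 19 200 mm², y = 40 mm, Ī = 10 240 000 mm⁴.
Inner void (subtracted): 214 × 54, A = 11 556 mm², y = 40 mm, Ī = 2 808 108 mm⁴.
By symmetry the centroid is at mid-height, ȳ = 40 mm.
All pieces are centred on the centroidal x-axis, so I = ΣĪ (holes subtracted) = 7 431 892 mm⁴.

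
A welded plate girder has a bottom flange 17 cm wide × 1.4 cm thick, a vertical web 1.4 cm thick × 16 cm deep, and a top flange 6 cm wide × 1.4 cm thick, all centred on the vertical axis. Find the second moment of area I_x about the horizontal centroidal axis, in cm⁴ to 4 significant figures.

Decompose the section into non-overlapping parts with the origin at the bottom-left of its bounding rectangle.
Bottom plate: 17 × 1.4, A = 23.8 cm², y = 0.7 cm, Ī = 3.88733 cm⁴.
Web plate: 1.4 × 16, A = 22.4 cm², y = 9.4 cm, Ī = 477.867 cm⁴.
Top plate: 6 × 1.4, A = 8.4 cm², y = 18.1 cm, Ī = 1.372 cm⁴.
Centroid: ȳ = ΣA·y / ΣA = 6.94615 cm.
Transfer each piece to the horizontal centroidal axis using Ī + A·d² with d = y − 6.94615:
  bottom plate: d = -6.24615 cm → contributes +932.431 cm⁴
  web plate: d = 2.45385 cm → contributes +612.745 cm⁴
  top plate: d = 11.1538 cm → contributes +1046.4 cm⁴
Total I = 2591.58 cm⁴.

I_x ≈ 2592 cm⁴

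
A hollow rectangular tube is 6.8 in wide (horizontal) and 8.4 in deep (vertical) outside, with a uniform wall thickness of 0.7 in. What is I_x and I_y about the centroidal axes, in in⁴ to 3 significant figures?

Split into non-overlapping primitives; take the origin at the lower-left of the bounding box.
Outer rectangle: 6.8 × 8.4, A = 57.12 in², y = 4.2 in, Ī = 335.87 in⁴.
Inner void (subtracted): 5.4 × 7, A = 37.8 in², y = 4.2 in, Ī = 154.35 in⁴.
By symmetry the centroid is at mid-height, ȳ = 4.2 in.
All pieces are centred on the centroidal x-axis, so I = ΣĪ (holes subtracted) = 181.52 in⁴.
Repeating about the centroidal y-axis gives I_y = 128.25 in⁴.

I_x ≈ 182 in⁴, I_y ≈ 128 in⁴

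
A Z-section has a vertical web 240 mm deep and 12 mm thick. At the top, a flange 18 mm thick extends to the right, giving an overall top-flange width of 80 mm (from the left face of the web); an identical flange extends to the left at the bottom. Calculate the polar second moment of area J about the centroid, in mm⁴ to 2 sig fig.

J ≈ 4.9 × 10⁷ mm⁴

Break the section into simple shapes (no overlaps), measuring from the bottom-left corner of the bounding box.
Web: 12 × 240, A = 2 880 mm², y = 120 mm, Ī = 13 824 000 mm⁴.
Top flange (beyond web): 68 × 18, A = 1 224 mm², y = 231 mm, Ī = 33 048 mm⁴.
Bottom flange (beyond web): 68 × 18, A = 1 224 mm², y = 9 mm, Ī = 33 048 mm⁴.
Centroid: ȳ = ΣA·y / ΣA = 120 mm.
Transfer each piece to the centroidal x-axis using Ī + A·d² with d = y − 120:
  web: d = 0 mm → contributes +13 824 000 mm⁴
  top flange (beyond web): d = 111 mm → contributes +15 113 952 mm⁴
  bottom flange (beyond web): d = -111 mm → contributes +15 113 952 mm⁴
Total I = 44 051 904 mm⁴.
For the y-axis: x̄ = 74 mm.
Repeating about the centroidal y-axis gives I_y = 4 894 656 mm⁴.
Polar second moment: J = I_x + I_y = 48 946 560 mm⁴.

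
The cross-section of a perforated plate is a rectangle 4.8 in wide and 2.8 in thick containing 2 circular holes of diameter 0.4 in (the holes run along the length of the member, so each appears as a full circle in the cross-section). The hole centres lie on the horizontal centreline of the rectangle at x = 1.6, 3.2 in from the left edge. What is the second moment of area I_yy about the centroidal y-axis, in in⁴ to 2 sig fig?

Break the section into simple shapes (no overlaps), measuring from the bottom-left corner of the bounding box.
Plate: 4.8 × 2.8, A = 13.44 in², x = 2.4 in, Ī = 25.8 in⁴.
Hole 1 (subtracted): ⌀0.4, A = 0.1257 in², x = 1.6 in, Ī = 0.001257 in⁴.
Hole 2 (subtracted): ⌀0.4, A = 0.1257 in², x = 3.2 in, Ī = 0.001257 in⁴.
By symmetry the centroid is at mid-width, x̄ = 2.4 in.
Transfer each piece to the centroidal y-axis using Ī + A·d² with d = x − 2.4:
  plate: d = 0 in → contributes +25.8 in⁴
  hole 1: d = -0.8 in → contributes −0.08168 in⁴
  hole 2: d = 0.8 in → contributes −0.08168 in⁴
Total I = 25.64 in⁴.

I_yy ≈ 26 in⁴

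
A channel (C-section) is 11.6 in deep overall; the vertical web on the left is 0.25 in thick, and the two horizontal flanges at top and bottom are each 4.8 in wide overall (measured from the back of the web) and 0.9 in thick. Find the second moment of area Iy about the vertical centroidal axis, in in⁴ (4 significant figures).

Iy ≈ 26.48 in⁴

Break the section into simple shapes (no overlaps), measuring from the bottom-left corner of the bounding box.
Web: 0.25 × 11.6, A = 2.9 in², x = 0.125 in, Ī = 0.0151042 in⁴.
Top flange (beyond web): 4.55 × 0.9, A = 4.095 in², x = 2.525 in, Ī = 7.06473 in⁴.
Bottom flange (beyond web): 4.55 × 0.9, A = 4.095 in², x = 2.525 in, Ī = 7.06473 in⁴.
Centroid: x̄ = ΣA·x / ΣA = 1.89741 in.
Transfer each piece to the vertical centroidal axis using Ī + A·d² with d = x − 1.89741:
  web: d = -1.77241 in → contributes +9.12525 in⁴
  top flange (beyond web): d = 0.627592 in → contributes +8.67763 in⁴
  bottom flange (beyond web): d = 0.627592 in → contributes +8.67763 in⁴
Total I = 26.4805 in⁴.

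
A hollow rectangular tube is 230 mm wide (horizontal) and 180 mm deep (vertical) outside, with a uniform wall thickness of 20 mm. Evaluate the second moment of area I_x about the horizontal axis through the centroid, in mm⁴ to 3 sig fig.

Decompose the section into non-overlapping parts with the origin at the bottom-left of its bounding rectangle.
Outer rectangle: 230 × 180, A = 41 400 mm², y = 90 mm, Ī = 111 780 000 mm⁴.
Inner void (subtracted): 190 × 140, A = 26 600 mm², y = 90 mm, Ī = 43 446 667 mm⁴.
By symmetry the centroid is at mid-height, ȳ = 90 mm.
All pieces are centred on the horizontal axis through the centroid, so I = ΣĪ (holes subtracted) = 68 333 333 mm⁴.

I_x ≈ 6.83 × 10⁷ mm⁴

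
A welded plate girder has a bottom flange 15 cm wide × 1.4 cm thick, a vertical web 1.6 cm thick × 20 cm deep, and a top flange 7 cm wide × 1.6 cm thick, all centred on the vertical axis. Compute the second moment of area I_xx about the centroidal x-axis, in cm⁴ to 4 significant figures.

Decompose the section into non-overlapping parts with the origin at the bottom-left of its bounding rectangle.
Bottom plate: 15 × 1.4, A = 21 cm², y = 0.7 cm, Ī = 3.43 cm⁴.
Web plate: 1.6 × 20, A = 32 cm², y = 11.4 cm, Ī = 1066.67 cm⁴.
Top plate: 7 × 1.6, A = 11.2 cm², y = 22.2 cm, Ī = 2.38933 cm⁴.
Centroid: ȳ = ΣA·y / ΣA = 9.78411 cm.
Transfer each piece to the centroidal x-axis using Ī + A·d² with d = y − 9.78411:
  bottom plate: d = -9.08411 cm → contributes +1736.37 cm⁴
  web plate: d = 1.61589 cm → contributes +1150.22 cm⁴
  top plate: d = 12.4159 cm → contributes +1728.92 cm⁴
Total I = 4615.51 cm⁴.

I_xx ≈ 4616 cm⁴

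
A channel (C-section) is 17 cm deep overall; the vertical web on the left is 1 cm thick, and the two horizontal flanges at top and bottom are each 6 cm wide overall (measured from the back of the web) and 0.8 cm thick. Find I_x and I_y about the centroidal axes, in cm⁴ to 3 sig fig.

Break the section into simple shapes (no overlaps), measuring from the bottom-left corner of the bounding box.
Web: 1 × 17, A = 17 cm², y = 8.5 cm, Ī = 409.42 cm⁴.
Top flange (beyond web): 5 × 0.8, A = 4 cm², y = 16.6 cm, Ī = 0.21333 cm⁴.
Bottom flange (beyond web): 5 × 0.8, A = 4 cm², y = 0.4 cm, Ī = 0.21333 cm⁴.
By symmetry the centroid is at mid-height, ȳ = 8.5 cm.
Transfer each piece to the centroidal x-axis using Ī + A·d² with d = y − 8.5:
  web: d = 0 cm → contributes +409.42 cm⁴
  top flange (beyond web): d = 8.1 cm → contributes +262.65 cm⁴
  bottom flange (beyond web): d = -8.1 cm → contributes +262.65 cm⁴
Total I = 934.72 cm⁴.
For the y-axis: x̄ = 1.46 cm.
Repeating about the centroidal y-axis gives I_y = 67.043 cm⁴.

I_x ≈ 935 cm⁴, I_y ≈ 67.0 cm⁴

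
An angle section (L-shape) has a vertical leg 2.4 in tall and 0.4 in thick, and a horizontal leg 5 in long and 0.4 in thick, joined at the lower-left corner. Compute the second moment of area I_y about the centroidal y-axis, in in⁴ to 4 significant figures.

Treat the section as a set of non-overlapping primitives; coordinates are from the bounding-box lower-left.
Vertical leg: 0.4 × 2.4, A = 0.96 in², x = 0.2 in, Ī = 0.0128 in⁴.
Horizontal leg (remainder): 4.6 × 0.4, A = 1.84 in², x = 2.7 in, Ī = 3.24453 in⁴.
Centroid: x̄ = ΣA·x / ΣA = 1.84286 in.
Transfer each piece to the centroidal y-axis using Ī + A·d² with d = x − 1.84286:
  vertical leg: d = -1.64286 in → contributes +2.60382 in⁴
  horizontal leg (remainder): d = 0.857143 in → contributes +4.59637 in⁴
Total I = 7.20019 in⁴.

I_y ≈ 7.200 in⁴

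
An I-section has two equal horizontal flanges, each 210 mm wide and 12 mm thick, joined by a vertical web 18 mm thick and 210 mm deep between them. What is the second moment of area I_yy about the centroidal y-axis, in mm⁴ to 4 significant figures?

Break the section into simple shapes (no overlaps), measuring from the bottom-left corner of the bounding box.
Bottom flange: 210 × 12, A = 2 520 mm², x = 105 mm, Ī = 9 261 000 mm⁴.
Web: 18 × 210, A = 3 780 mm², x = 105 mm, Ī = 102 060 mm⁴.
Top flange: 210 × 12, A = 2 520 mm², x = 105 mm, Ī = 9 261 000 mm⁴.
By symmetry the centroid is at mid-width, x̄ = 105 mm.
All pieces are centred on the centroidal y-axis, so I = ΣĪ = 18 624 060 mm⁴.

I_yy ≈ 1.862 × 10⁷ mm⁴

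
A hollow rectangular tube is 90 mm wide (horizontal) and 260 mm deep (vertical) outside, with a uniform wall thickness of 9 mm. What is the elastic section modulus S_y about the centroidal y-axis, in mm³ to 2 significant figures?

Break the section into simple shapes (no overlaps), measuring from the bottom-left corner of the bounding box.
Outer rectangle: 90 × 260, A = 23 400 mm², x = 45 mm, Ī = 15 795 000 mm⁴.
Inner void (subtracted): 72 × 242, A = 17 424 mm², x = 45 mm, Ī = 7 527 168 mm⁴.
By symmetry the centroid is at mid-width, x̄ = 45 mm.
All pieces are centred on the centroidal y-axis, so I = ΣĪ (holes subtracted) = 8 267 832 mm⁴.
Extreme fibre distance c = 45 mm; S = I/c = 183 730 mm³.

S_y ≈ 1.8 × 10⁵ mm³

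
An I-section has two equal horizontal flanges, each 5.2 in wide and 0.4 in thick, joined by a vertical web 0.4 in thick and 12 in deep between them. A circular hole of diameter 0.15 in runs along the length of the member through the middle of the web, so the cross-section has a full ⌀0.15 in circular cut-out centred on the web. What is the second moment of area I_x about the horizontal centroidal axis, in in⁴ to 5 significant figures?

I_x ≈ 217.57 in⁴

Break the section into simple shapes (no overlaps), measuring from the bottom-left corner of the bounding box.
Bottom flange: 5.2 × 0.4, A = 2.08 in², y = 0.2 in, Ī = 0.02773333 in⁴.
Web: 0.4 × 12, A = 4.8 in², y = 6.4 in, Ī = 57.6 in⁴.
Top flange: 5.2 × 0.4, A = 2.08 in², y = 12.6 in, Ī = 0.02773333 in⁴.
Hole (subtracted): ⌀0.15, A = 0.01767146 in², y = 6.4 in, Ī = 0.00002485049 in⁴.
By symmetry the centroid is at mid-height, ȳ = 6.4 in.
Transfer each piece to the horizontal centroidal axis using Ī + A·d² with d = y − 6.4:
  bottom flange: d = -6.2 in → contributes +79.98293 in⁴
  web: d = 0 in → contributes +57.6 in⁴
  top flange: d = 6.2 in → contributes +79.98293 in⁴
  hole: d = 0 in → contributes −0.00002485049 in⁴
Total I = 217.5658 in⁴.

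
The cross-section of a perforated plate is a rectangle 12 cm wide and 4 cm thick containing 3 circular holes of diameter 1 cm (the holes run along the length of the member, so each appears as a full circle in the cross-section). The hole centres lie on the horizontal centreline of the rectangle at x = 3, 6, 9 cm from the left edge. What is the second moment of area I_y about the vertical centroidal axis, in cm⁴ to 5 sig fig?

Split into non-overlapping primitives; take the origin at the lower-left of the bounding box.
Plate: 12 × 4, A = 48 cm², x = 6 cm, Ī = 576 cm⁴.
Hole 1 (subtracted): ⌀1, A = 0.7853982 cm², x = 3 cm, Ī = 0.04908739 cm⁴.
Hole 2 (subtracted): ⌀1, A = 0.7853982 cm², x = 6 cm, Ī = 0.04908739 cm⁴.
Hole 3 (subtracted): ⌀1, A = 0.7853982 cm², x = 9 cm, Ī = 0.04908739 cm⁴.
By symmetry the centroid is at mid-width, x̄ = 6 cm.
Transfer each piece to the vertical centroidal axis using Ī + A·d² with d = x − 6:
  plate: d = 0 cm → contributes +576 cm⁴
  hole 1: d = -3 cm → contributes −7.117671 cm⁴
  hole 2: d = 0 cm → contributes −0.04908739 cm⁴
  hole 3: d = 3 cm → contributes −7.117671 cm⁴
Total I = 561.7156 cm⁴.

I_y ≈ 561.72 cm⁴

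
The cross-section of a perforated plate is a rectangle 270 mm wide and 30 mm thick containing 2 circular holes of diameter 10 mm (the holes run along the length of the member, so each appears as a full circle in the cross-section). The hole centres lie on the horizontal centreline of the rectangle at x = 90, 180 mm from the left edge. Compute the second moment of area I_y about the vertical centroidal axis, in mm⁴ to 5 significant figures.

Decompose the section into non-overlapping parts with the origin at the bottom-left of its bounding rectangle.
Plate: 270 × 30, A = 8 100 mm², x = 135 mm, Ī = 49 207 500 mm⁴.
Hole 1 (subtracted): ⌀10, A = 78.53982 mm², x = 90 mm, Ī = 490.8739 mm⁴.
Hole 2 (subtracted): ⌀10, A = 78.53982 mm², x = 180 mm, Ī = 490.8739 mm⁴.
By symmetry the centroid is at mid-width, x̄ = 135 mm.
Transfer each piece to the vertical centroidal axis using Ī + A·d² with d = x − 135:
  plate: d = 0 mm → contributes +49 207 500 mm⁴
  hole 1: d = -45 mm → contributes −159 534 mm⁴
  hole 2: d = 45 mm → contributes −159 534 mm⁴
Total I = 48 888 432 mm⁴.

I_y ≈ 4.8888 × 10⁷ mm⁴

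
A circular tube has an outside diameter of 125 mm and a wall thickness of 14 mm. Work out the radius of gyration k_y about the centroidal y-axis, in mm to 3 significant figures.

Split into non-overlapping primitives; take the origin at the lower-left of the bounding box.
Outer circle: ⌀125, A = 12 272 mm², x = 62.5 mm, Ī = 11 984 225 mm⁴.
Bore (subtracted): ⌀97, A = 7389.8 mm², x = 62.5 mm, Ī = 4 345 671 mm⁴.
By symmetry the centroid is at mid-width, x̄ = 62.5 mm.
All pieces are centred on the centroidal y-axis, so I = ΣĪ (holes subtracted) = 7 638 554 mm⁴.
Radius of gyration: k = √(I/A) = √(7 638 554 / 4 882) = 39.555 mm.

k_y ≈ 39.6 mm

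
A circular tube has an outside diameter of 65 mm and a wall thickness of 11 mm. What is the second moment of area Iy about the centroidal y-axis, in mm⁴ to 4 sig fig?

Iy ≈ 7.084 × 10⁵ mm⁴

Treat the section as a set of non-overlapping primitives; coordinates are from the bounding-box lower-left.
Outer circle: ⌀65, A = 3318.31 mm², x = 32.5 mm, Ī = 876 241 mm⁴.
Bore (subtracted): ⌀43, A = 1452.2 mm², x = 32.5 mm, Ī = 167 820 mm⁴.
By symmetry the centroid is at mid-width, x̄ = 32.5 mm.
All pieces are centred on the centroidal y-axis, so I = ΣĪ (holes subtracted) = 708 421 mm⁴.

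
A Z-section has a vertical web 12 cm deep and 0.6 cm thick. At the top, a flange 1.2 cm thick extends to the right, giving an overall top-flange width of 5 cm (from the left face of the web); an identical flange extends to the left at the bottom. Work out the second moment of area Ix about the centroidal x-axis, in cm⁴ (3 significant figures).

Ix ≈ 396 cm⁴

Treat the section as a set of non-overlapping primitives; coordinates are from the bounding-box lower-left.
Web: 0.6 × 12, A = 7.2 cm², y = 6 cm, Ī = 86.4 cm⁴.
Top flange (beyond web): 4.4 × 1.2, A = 5.28 cm², y = 11.4 cm, Ī = 0.6336 cm⁴.
Bottom flange (beyond web): 4.4 × 1.2, A = 5.28 cm², y = 0.6 cm, Ī = 0.6336 cm⁴.
Centroid: ȳ = ΣA·y / ΣA = 6 cm.
Transfer each piece to the centroidal x-axis using Ī + A·d² with d = y − 6:
  web: d = 0 cm → contributes +86.4 cm⁴
  top flange (beyond web): d = 5.4 cm → contributes +154.6 cm⁴
  bottom flange (beyond web): d = -5.4 cm → contributes +154.6 cm⁴
Total I = 395.6 cm⁴.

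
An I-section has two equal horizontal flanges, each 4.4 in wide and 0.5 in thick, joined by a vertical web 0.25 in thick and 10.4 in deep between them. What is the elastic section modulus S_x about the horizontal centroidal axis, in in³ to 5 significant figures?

Treat the section as a set of non-overlapping primitives; coordinates are from the bounding-box lower-left.
Bottom flange: 4.4 × 0.5, A = 2.2 in², y = 0.25 in, Ī = 0.04583333 in⁴.
Web: 0.25 × 10.4, A = 2.6 in², y = 5.7 in, Ī = 23.43467 in⁴.
Top flange: 4.4 × 0.5, A = 2.2 in², y = 11.15 in, Ī = 0.04583333 in⁴.
By symmetry the centroid is at mid-height, ȳ = 5.7 in.
Transfer each piece to the horizontal centroidal axis using Ī + A·d² with d = y − 5.7:
  bottom flange: d = -5.45 in → contributes +65.39133 in⁴
  web: d = 0 in → contributes +23.43467 in⁴
  top flange: d = 5.45 in → contributes +65.39133 in⁴
Total I = 154.2173 in⁴.
Extreme fibre distance c = 5.7 in; S = I/c = 27.05567 in³.

S_x ≈ 27.056 in³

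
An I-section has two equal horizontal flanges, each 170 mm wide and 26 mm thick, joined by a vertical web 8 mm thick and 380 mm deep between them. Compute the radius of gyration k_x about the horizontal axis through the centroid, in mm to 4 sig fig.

Break the section into simple shapes (no overlaps), measuring from the bottom-left corner of the bounding box.
Bottom flange: 170 × 26, A = 4 420 mm², y = 13 mm, Ī = 248 993 mm⁴.
Web: 8 × 380, A = 3 040 mm², y = 216 mm, Ī = 36 581 333 mm⁴.
Top flange: 170 × 26, A = 4 420 mm², y = 419 mm, Ī = 248 993 mm⁴.
By symmetry the centroid is at mid-height, ȳ = 216 mm.
Transfer each piece to the horizontal axis through the centroid using Ī + A·d² with d = y − 216:
  bottom flange: d = -203 mm → contributes +182 392 773 mm⁴
  web: d = 0 mm → contributes +36 581 333 mm⁴
  top flange: d = 203 mm → contributes +182 392 773 mm⁴
Total I = 401 366 880 mm⁴.
Radius of gyration: k = √(I/A) = √(401 366 880 / 11 880) = 183.807 mm.

k_x ≈ 183.8 mm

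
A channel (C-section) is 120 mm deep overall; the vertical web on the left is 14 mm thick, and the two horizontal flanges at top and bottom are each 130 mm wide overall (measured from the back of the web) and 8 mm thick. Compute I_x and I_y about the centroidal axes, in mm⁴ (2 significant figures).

I_x ≈ 7.8 × 10⁶ mm⁴, I_y ≈ 5.8 × 10⁶ mm⁴

Split into non-overlapping primitives; take the origin at the lower-left of the bounding box.
Web: 14 × 120, A = 1 680 mm², y = 60 mm, Ī = 2 016 000 mm⁴.
Top flange (beyond web): 116 × 8, A = 928 mm², y = 116 mm, Ī = 4 949 mm⁴.
Bottom flange (beyond web): 116 × 8, A = 928 mm², y = 4 mm, Ī = 4 949 mm⁴.
By symmetry the centroid is at mid-height, ȳ = 60 mm.
Transfer each piece to the centroidal x-axis using Ī + A·d² with d = y − 60:
  web: d = 0 mm → contributes +2 016 000 mm⁴
  top flange (beyond web): d = 56 mm → contributes +2 915 157 mm⁴
  bottom flange (beyond web): d = -56 mm → contributes +2 915 157 mm⁴
Total I = 7 846 315 mm⁴.
For the y-axis: x̄ = 41.12 mm.
Repeating about the centroidal y-axis gives I_y = 5 834 282 mm⁴.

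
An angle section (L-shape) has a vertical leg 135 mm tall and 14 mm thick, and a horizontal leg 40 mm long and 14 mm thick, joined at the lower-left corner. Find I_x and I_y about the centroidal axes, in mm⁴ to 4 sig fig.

Break the section into simple shapes (no overlaps), measuring from the bottom-left corner of the bounding box.
Vertical leg: 14 × 135, A = 1 890 mm², y = 67.5 mm, Ī = 2 870 438 mm⁴.
Horizontal leg (remainder): 26 × 14, A = 364 mm², y = 7 mm, Ī = 5945.33 mm⁴.
Centroid: ȳ = ΣA·y / ΣA = 57.7298 mm.
Transfer each piece to the centroidal x-axis using Ī + A·d² with d = y − 57.7298:
  vertical leg: d = 9.77019 mm → contributes +3 050 850 mm⁴
  horizontal leg (remainder): d = -50.7298 mm → contributes +942 704 mm⁴
Total I = 3 993 555 mm⁴.
For the y-axis: x̄ = 10.2298 mm.
Repeating about the centroidal y-axis gives I_y = 173 462 mm⁴.

I_x ≈ 3.994 × 10⁶ mm⁴, I_y ≈ 1.735 × 10⁵ mm⁴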